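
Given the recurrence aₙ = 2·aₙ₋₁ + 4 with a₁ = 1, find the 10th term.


Computing step by step:
a_1 = 1
a_2 = 6
a_3 = 16
a_4 = 36
a_5 = 76
a_6 = 156
a_7 = 316
a_8 = 636
a_9 = 1276
a_10 = 2556


a_10 = 2556


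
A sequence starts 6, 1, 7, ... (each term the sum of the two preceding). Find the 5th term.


Computing iteratively: 6, 1, 7, 8, 15
a_5 = 15

a_5 = 15


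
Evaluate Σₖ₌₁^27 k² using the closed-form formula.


n = 27
n(n+1)(2n+1)/6 = 27×28×55/6
= 41580/6 = 6930

Σk² = 6930


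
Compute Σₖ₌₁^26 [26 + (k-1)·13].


aₙ = 26 + (26-1)×13 = 351
Sₙ = n(a₁+aₙ)/2 = 26×(26+351)/2
= 26×377/2 = 4901

S_26 = 4901


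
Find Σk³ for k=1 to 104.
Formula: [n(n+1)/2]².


n(n+1)/2 = 104×105/2 = 5460
Σk³ = 5460² = 29811600

Σk³ = 29811600


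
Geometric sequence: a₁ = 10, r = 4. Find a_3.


aₙ = a₁·r^(n-1)
= 10×4^2
= 10×16
= 160

a_3 = 160


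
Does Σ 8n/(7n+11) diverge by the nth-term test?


lim(n→∞) 8n/(7n+11) = 8/7 = 8/7  (divide numerator and denominator by n)
lim aₙ = 8/7 ≠ 0 → series DIVERGES

Diverges (lim aₙ = 8/7 ≠ 0)


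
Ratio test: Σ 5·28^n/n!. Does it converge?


aₙ = 5·28^n/n!
a_{n+1}/aₙ = 28^(n+1)/(n+1)! × n!/28^n  (constant 5 cancels)
= 28/(n+1)
L = lim(n→∞) 28/(n+1) = 0
L < 1 → series CONVERGES

Converges (ratio test: L = 0 < 1)


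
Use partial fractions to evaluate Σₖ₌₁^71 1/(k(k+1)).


1/(k(k+1)) = 1/k - 1/(k+1) (partial fractions)
Telescoping: Σ = 1 - 1/72 = 71/72

Sum = 71/72


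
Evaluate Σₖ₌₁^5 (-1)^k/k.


S = -1 + 1/2 - 1/3 + 1/4 - 1/5
= -0.7833
(Full series converges to -ln(2) ≈ -0.6931)

S_5 = -0.7833


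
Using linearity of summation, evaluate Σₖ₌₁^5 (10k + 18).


Σ(10k+18) = 10·Σk + 18·n
= 10·15 + 18·5
= 150 + 90 = 240

Σ = 240


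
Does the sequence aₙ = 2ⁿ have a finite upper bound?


aₙ = 2ⁿ → as n→∞, aₙ→∞ (since base 2 > 1)
No finite upper bound exists
The sequence is UNBOUNDED

Unbounded (aₙ → ∞ as n → ∞)


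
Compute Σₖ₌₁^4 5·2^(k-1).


Sₙ = 5×(2^4 - 1)/(2 - 1)
= 5×(16 - 1)/1
= 5×15/1
= 75

S_4 = 75


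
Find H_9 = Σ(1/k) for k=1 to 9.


H_9 = 1/1 + 1/2 + 1/3 + 1/4 + 1/5 + 1/6 + 1/7 + 1/8 + 1/9
= 7129/2520
≈ 2.829

H_9 = 7129/2520 ≈ 2.829


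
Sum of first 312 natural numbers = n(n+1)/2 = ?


n(n+1)/2 = 312×313/2 = 97656/2 = 48828

Σk = 48828


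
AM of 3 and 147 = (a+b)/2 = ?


AM = (3 + 147)/2 = 150/2 = 75

AM = 75


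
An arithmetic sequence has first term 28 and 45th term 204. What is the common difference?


d = (aₙ - a₁)/(n-1)
= (204 - 28)/(45-1)
= 176/44 = 4

d = 4


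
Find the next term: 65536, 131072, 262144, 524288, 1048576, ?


Pattern: powers of 2: 2ⁿ
Terms: 65536, 131072, 262144, 524288, 1048576
Next term = 2097152

Next term = 2097152


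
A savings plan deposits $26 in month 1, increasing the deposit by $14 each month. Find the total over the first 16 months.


aₙ = 26 + (16-1)×14 = 236
Sₙ = n(a₁+aₙ)/2 = 16×(26+236)/2
= 16×262/2 = 2096

S_16 = 2096


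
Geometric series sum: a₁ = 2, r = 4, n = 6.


Sₙ = 2×(4^6 - 1)/(4 - 1)
= 2×(4096 - 1)/3
= 2×4095/3
= 2730

S_6 = 2730


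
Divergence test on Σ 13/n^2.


lim(n→∞) 13/n^2 = 0
lim aₙ = 0 → nth-term test is INCONCLUSIVE
(Need other tests; this is actually a convergent p-series with p=2 > 1)

Inconclusive (lim aₙ = 0; need another test)


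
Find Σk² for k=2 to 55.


Σₖ₌2^55 k² = Σₖ₌₁^55 k² − Σₖ₌₁^1 k²
= 55·56·111/6 − 1·2·3/6
= 56980 − 1 = 56979

Σk² = 56979


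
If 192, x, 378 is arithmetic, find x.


AM = (192 + 378)/2 = 570/2 = 285

AM = 285


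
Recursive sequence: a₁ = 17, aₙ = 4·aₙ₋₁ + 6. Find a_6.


Computing step by step:
a_1 = 17
a_2 = 74
a_3 = 302
a_4 = 1214
a_5 = 4862
a_6 = 19454


a_6 = 19454


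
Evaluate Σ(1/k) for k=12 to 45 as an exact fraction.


Σₖ₌12^45 1/k = 1/12 + 1/13 + 1/14 + ... + 1/45
= 12952600348955916409/9419588158802421600
≈ 1.3751

Sum = 12952600348955916409/9419588158802421600 ≈ 1.3751


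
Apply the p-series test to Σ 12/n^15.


p-series test: Σ c/n^p converges if p > 1, diverges if p ≤ 1 (constant c > 0 doesn't affect convergence).
p = 15
15 > 1 → CONVERGES

Converges (p = 15 > 1)


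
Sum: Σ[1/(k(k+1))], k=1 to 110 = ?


1/(k(k+1)) = 1/k - 1/(k+1) (partial fractions)
Telescoping: Σ = 1 - 1/111 = 110/111

Sum = 110/111


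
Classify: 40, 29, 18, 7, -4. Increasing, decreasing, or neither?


Differences: -11, -11, -11, -11
All differences < 0 → strictly DECREASING

Monotonically decreasing


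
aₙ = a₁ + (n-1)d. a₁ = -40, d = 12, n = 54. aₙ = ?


aₙ = a₁ + (n-1)d
= -40 + (54-1)×12
= -40 + 636
= 596

a_54 = 596


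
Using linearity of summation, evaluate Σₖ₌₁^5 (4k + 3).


Σ(4k+3) = 4·Σk + 3·n
= 4·15 + 3·5
= 60 + 15 = 75

Σ = 75


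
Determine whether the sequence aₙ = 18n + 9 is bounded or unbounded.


aₙ = 18n + 9 → as n→∞, aₙ→∞
No finite upper bound exists
The sequence is UNBOUNDED

Unbounded (aₙ → ∞ as n → ∞)


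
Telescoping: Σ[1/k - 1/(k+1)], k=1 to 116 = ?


Telescoping: adjacent terms cancel.
= 1/1 - 1/117
= 1 - 1/117 = 116/117

Sum = 116/117


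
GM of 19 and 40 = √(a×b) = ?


GM = √(19×40) = √760 = 27.5681

GM = 27.5681


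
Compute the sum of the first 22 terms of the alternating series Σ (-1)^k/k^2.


S = -1 + 1/4 - 1/9 + 1/16 - 1/25 + 1/36 - 1/49 + 1/64 ± ...
= -0.8215
(Full series converges to -π²/12 ≈ -0.8225)

S_22 = -0.8215


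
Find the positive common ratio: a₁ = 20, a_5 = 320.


r^(n-1) = aₙ/a₁
r^4 = 320/20 = 16
r = 16^(1/4)
= ±2; taking r > 0 gives r = 2

r = 2


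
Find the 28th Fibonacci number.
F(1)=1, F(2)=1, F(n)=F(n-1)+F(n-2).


Fibonacci sequence: 1, 1, 2, 3, 5, 8, 13, 21, 34, 55, 89, ...
F(28) = 317811

F(28) = 317811


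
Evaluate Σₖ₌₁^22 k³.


n(n+1)/2 = 22×23/2 = 253
Σk³ = 253² = 64009

Σk³ = 64009


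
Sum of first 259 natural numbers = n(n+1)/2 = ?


n(n+1)/2 = 259×260/2 = 67340/2 = 33670

Σk = 33670


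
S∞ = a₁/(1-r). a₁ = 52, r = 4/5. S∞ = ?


S∞ = a₁/(1-r) = 52/(1 - 4/5)
= 52/(1/5)
= 260

S∞ = 260


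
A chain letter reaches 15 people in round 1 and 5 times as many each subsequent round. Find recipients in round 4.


aₙ = a₁·r^(n-1)
= 15×5^3
= 15×125
= 1875

a_4 = 1875


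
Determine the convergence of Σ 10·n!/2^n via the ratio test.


aₙ = 10·n!/2^n
a_{n+1}/aₙ = (n+1)!/2^(n+1) × 2^n/n!  (constant 10 cancels)
= (n+1)/2
L = lim(n→∞) (n+1)/2 = ∞
L > 1 → series DIVERGES

Diverges (ratio test: L = ∞ > 1)


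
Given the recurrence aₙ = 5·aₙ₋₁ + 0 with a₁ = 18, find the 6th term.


Computing step by step:
a_1 = 18
a_2 = 90
a_3 = 450
a_4 = 2250
a_5 = 11250
a_6 = 56250


a_6 = 56250


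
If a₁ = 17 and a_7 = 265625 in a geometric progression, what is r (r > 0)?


r^(n-1) = aₙ/a₁
r^6 = 265625/17 = 15625
r = 15625^(1/6)
= ±5; taking r > 0 gives r = 5

r = 5


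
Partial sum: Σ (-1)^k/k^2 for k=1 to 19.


S = -1 + 1/4 - 1/9 + 1/16 - 1/25 + 1/36 - 1/49 + 1/64 ± ...
= -0.8238
(Full series converges to -π²/12 ≈ -0.8225)

S_19 = -0.8238


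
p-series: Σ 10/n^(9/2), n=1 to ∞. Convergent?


p-series test: Σ c/n^p converges if p > 1, diverges if p ≤ 1 (constant c > 0 doesn't affect convergence).
p = 9/2
9/2 > 1 → CONVERGES

Converges (p = 9/2 > 1)


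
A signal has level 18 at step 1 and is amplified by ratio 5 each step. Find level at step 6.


aₙ = a₁·r^(n-1)
= 18×5^5
= 18×3125
= 56250

a_6 = 56250


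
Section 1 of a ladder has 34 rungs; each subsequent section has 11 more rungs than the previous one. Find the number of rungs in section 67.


aₙ = a₁ + (n-1)d
= 34 + (67-1)×11
= 34 + 726
= 760

a_67 = 760


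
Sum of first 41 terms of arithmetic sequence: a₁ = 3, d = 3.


aₙ = 3 + (41-1)×3 = 123
Sₙ = n(a₁+aₙ)/2 = 41×(3+123)/2
= 41×126/2 = 2583

S_41 = 2583


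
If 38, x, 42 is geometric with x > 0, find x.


GM = √(38×42) = √1596 = 39.95

GM = 39.95


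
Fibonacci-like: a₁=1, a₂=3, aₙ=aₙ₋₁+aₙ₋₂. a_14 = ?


Computing iteratively: 1, 3, 4, 7, 11, 18, 29, 47, 76, 123, 199, 322, ...
a_14 = 843

a_14 = 843


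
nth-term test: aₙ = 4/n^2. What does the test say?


lim(n→∞) 4/n^2 = 0
lim aₙ = 0 → nth-term test is INCONCLUSIVE
(Need other tests; this is actually a convergent p-series with p=2 > 1)

Inconclusive (lim aₙ = 0; need another test)


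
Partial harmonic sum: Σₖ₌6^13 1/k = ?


Σₖ₌6^13 1/k = 1/6 + 1/7 + 1/8 + 1/9 + 1/10 + 1/11 + 1/12 + 1/13
= 323171/360360
≈ 0.8968

Sum = 323171/360360 ≈ 0.8968


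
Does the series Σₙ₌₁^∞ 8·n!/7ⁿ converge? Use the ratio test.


aₙ = 8·n!/7^n
a_{n+1}/aₙ = (n+1)!/7^(n+1) × 7^n/n!  (constant 8 cancels)
= (n+1)/7
L = lim(n→∞) (n+1)/7 = ∞
L > 1 → series DIVERGES

Diverges (ratio test: L = ∞ > 1)


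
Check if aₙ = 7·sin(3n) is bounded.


For all n, -1 ≤ sin(3n) ≤ 1, so -7 ≤ 7·sin(3n) ≤ 7
Lower bound: -7, Upper bound: 7
The sequence IS bounded

Bounded (-7 ≤ aₙ ≤ 7)


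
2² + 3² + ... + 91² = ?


Σₖ₌2^91 k² = Σₖ₌₁^91 k² − Σₖ₌₁^1 k²
= 91·92·183/6 − 1·2·3/6
= 255346 − 1 = 255345

Σk² = 255345


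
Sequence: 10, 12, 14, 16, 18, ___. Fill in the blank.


Pattern: arithmetic (d=2)
Terms: 10, 12, 14, 16, 18
Next term = 20

Next term = 20


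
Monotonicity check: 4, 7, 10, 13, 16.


Differences: 3, 3, 3, 3
All differences > 0 → strictly INCREASING

Monotonically increasing


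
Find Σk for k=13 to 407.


Σₖ₌13^407 k = Σₖ₌₁^407 k − Σₖ₌₁^12 k
= 407·408/2 − 12·13/2
= 83028 − 78 = 82950

Σk = 82950


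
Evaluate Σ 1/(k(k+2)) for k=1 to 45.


1/(k(k+2)) = (1/2)·(1/k - 1/(k+2)) (partial fractions)
Telescoping: Σ = (1/2)·(1 + 1/2 - 1/46 - 1/47) = 1575/2162

Sum = 1575/2162


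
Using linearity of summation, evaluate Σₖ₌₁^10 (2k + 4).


Σ(2k+4) = 2·Σk + 4·n
= 2·55 + 4·10
= 110 + 40 = 150

Σ = 150


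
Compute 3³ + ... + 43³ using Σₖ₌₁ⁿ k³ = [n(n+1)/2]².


Σₖ₌3^43 k³ = [43·44/2]² − [2·3/2]²
= 894916 − 9 = 894907

Σk³ = 894907


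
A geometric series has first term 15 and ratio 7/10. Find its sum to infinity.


S∞ = a₁/(1-r) = 15/(1 - 7/10)
= 15/(3/10)
= 50

S∞ = 50


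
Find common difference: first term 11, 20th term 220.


d = (aₙ - a₁)/(n-1)
= (220 - 11)/(20-1)
= 209/19 = 11

d = 11


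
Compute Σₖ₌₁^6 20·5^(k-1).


Sₙ = 20×(5^6 - 1)/(5 - 1)
= 20×(15625 - 1)/4
= 20×15624/4
= 78120

S_6 = 78120


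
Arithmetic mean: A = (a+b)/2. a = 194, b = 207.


AM = (194 + 207)/2 = 401/2 = 200.5

AM = 200.5


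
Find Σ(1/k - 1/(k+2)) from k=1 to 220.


Telescoping with gap 2: two head and two tail terms survive.
= (1 + 1/2) - (1/221 + 1/222)
= 3/2 - 1/221 - 1/222 = 36575/24531

Sum = 36575/24531


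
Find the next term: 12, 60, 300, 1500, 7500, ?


Pattern: geometric (r=5)
Terms: 12, 60, 300, 1500, 7500
Next term = 37500

Next term = 37500


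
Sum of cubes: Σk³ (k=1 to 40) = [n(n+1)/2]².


n(n+1)/2 = 40×41/2 = 820
Σk³ = 820² = 672400

Σk³ = 672400


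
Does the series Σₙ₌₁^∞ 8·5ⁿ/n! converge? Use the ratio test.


aₙ = 8·5^n/n!
a_{n+1}/aₙ = 5^(n+1)/(n+1)! × n!/5^n  (constant 8 cancels)
= 5/(n+1)
L = lim(n→∞) 5/(n+1) = 0
L < 1 → series CONVERGES

Converges (ratio test: L = 0 < 1)


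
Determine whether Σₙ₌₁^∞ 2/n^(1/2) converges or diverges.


p-series test: Σ c/n^p converges if p > 1, diverges if p ≤ 1 (constant c > 0 doesn't affect convergence).
p = 1/2
1/2 ≤ 1 → DIVERGES

Diverges (p = 1/2 ≤ 1)


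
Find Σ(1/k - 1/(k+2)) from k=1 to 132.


Telescoping with gap 2: two head and two tail terms survive.
= (1 + 1/2) - (1/133 + 1/134)
= 3/2 - 1/133 - 1/134 = 13233/8911

Sum = 13233/8911


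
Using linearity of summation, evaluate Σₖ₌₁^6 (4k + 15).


Σ(4k+15) = 4·Σk + 15·n
= 4·21 + 15·6
= 84 + 90 = 174

Σ = 174


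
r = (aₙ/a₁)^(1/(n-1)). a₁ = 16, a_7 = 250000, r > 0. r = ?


r^(n-1) = aₙ/a₁
r^6 = 250000/16 = 15625
r = 15625^(1/6)
= ±5; taking r > 0 gives r = 5

r = 5


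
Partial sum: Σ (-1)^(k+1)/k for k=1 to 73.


S = 1 - 1/2 + 1/3 - 1/4 + 1/5 - 1/6 + 1/7 - 1/8 ± ...
= 0.6999
(Full series converges to +ln(2) ≈ +0.6931)

S_73 = 0.6999


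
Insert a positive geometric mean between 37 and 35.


GM = √(37×35) = √1295 = 35.9861

GM = 35.9861


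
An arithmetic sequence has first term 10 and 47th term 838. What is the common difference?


d = (aₙ - a₁)/(n-1)
= (838 - 10)/(47-1)
= 828/46 = 18

d = 18


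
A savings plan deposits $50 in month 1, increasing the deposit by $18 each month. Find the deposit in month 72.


aₙ = a₁ + (n-1)d
= 50 + (72-1)×18
= 50 + 1278
= 1328

a_72 = 1328


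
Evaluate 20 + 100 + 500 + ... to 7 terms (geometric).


Sₙ = 20×(5^7 - 1)/(5 - 1)
= 20×(78125 - 1)/4
= 20×78124/4
= 390620

S_7 = 390620


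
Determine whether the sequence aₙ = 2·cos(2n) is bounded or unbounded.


For all n, -1 ≤ cos(2n) ≤ 1, so -2 ≤ 2·cos(2n) ≤ 2
Lower bound: -2, Upper bound: 2
The sequence IS bounded

Bounded (-2 ≤ aₙ ≤ 2)


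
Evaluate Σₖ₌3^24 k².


Σₖ₌3^24 k² = Σₖ₌₁^24 k² − Σₖ₌₁^2 k²
= 24·25·49/6 − 2·3·5/6
= 4900 − 5 = 4895

Σk² = 4895


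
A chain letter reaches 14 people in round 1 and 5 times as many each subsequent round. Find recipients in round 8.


aₙ = a₁·r^(n-1)
= 14×5^7
= 14×78125
= 1093750

a_8 = 1093750


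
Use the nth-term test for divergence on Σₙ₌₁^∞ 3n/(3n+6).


lim(n→∞) 3n/(3n+6) = 3/3 = 1  (divide numerator and denominator by n)
lim aₙ = 1 ≠ 0 → series DIVERGES

Diverges (lim aₙ = 1 ≠ 0)


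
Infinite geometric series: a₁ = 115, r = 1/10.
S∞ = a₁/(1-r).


S∞ = a₁/(1-r) = 115/(1 - 1/10)
= 115/(9/10)
= 1150/9

S∞ = 1150/9


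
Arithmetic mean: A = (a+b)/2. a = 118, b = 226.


AM = (118 + 226)/2 = 344/2 = 172

AM = 172


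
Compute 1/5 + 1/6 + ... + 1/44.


Σₖ₌5^44 1/k = 1/5 + 1/6 + 1/7 + ... + 1/44
= 3080733578426640787/1345655451257488800
≈ 2.2894

Sum = 3080733578426640787/1345655451257488800 ≈ 2.2894


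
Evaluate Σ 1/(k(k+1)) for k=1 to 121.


1/(k(k+1)) = 1/k - 1/(k+1) (partial fractions)
Telescoping: Σ = 1 - 1/122 = 121/122

Sum = 121/122


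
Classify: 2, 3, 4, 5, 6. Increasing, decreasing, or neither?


Differences: 1, 1, 1, 1
All differences > 0 → strictly INCREASING

Monotonically increasing


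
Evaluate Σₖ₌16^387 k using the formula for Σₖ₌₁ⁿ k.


Σₖ₌16^387 k = Σₖ₌₁^387 k − Σₖ₌₁^15 k
= 387·388/2 − 15·16/2
= 75078 − 120 = 74958

Σk = 74958


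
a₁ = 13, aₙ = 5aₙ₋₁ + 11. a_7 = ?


Computing step by step:
a_1 = 13
a_2 = 76
a_3 = 391
a_4 = 1966
a_5 = 9841
a_6 = 49216
a_7 = 246091


a_7 = 246091


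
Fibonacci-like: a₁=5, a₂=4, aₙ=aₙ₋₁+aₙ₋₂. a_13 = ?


Computing iteratively: 5, 4, 9, 13, 22, 35, 57, 92, 149, 241, 390, 631, ...
a_13 = 1021

a_13 = 1021


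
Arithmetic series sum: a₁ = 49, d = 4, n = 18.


aₙ = 49 + (18-1)×4 = 117
Sₙ = n(a₁+aₙ)/2 = 18×(49+117)/2
= 18×166/2 = 1494

S_18 = 1494


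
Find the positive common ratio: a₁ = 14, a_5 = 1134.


r^(n-1) = aₙ/a₁
r^4 = 1134/14 = 81
r = 81^(1/4)
= ±3; taking r > 0 gives r = 3

r = 3


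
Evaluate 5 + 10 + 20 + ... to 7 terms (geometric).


Sₙ = 5×(2^7 - 1)/(2 - 1)
= 5×(128 - 1)/1
= 5×127/1
= 635

S_7 = 635


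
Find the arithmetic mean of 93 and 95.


AM = (93 + 95)/2 = 188/2 = 94

AM = 94


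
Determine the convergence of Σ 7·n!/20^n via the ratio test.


aₙ = 7·n!/20^n
a_{n+1}/aₙ = (n+1)!/20^(n+1) × 20^n/n!  (constant 7 cancels)
= (n+1)/20
L = lim(n→∞) (n+1)/20 = ∞
L > 1 → series DIVERGES

Diverges (ratio test: L = ∞ > 1)


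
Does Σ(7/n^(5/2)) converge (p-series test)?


p-series test: Σ c/n^p converges if p > 1, diverges if p ≤ 1 (constant c > 0 doesn't affect convergence).
p = 5/2
5/2 > 1 → CONVERGES

Converges (p = 5/2 > 1)


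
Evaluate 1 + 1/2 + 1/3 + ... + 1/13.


H_13 = 1/1 + 1/2 + 1/3 + ... + 1/13
= 1145993/360360
≈ 3.1801

H_13 = 1145993/360360 ≈ 3.1801


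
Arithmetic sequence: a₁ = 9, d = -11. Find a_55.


aₙ = a₁ + (n-1)d
= 9 + (55-1)×-11
= 9 - 594
= -585

a_55 = -585


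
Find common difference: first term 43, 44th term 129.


d = (aₙ - a₁)/(n-1)
= (129 - 43)/(44-1)
= 86/43 = 2

d = 2


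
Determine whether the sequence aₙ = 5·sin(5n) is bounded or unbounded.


For all n, -1 ≤ sin(5n) ≤ 1, so -5 ≤ 5·sin(5n) ≤ 5
Lower bound: -5, Upper bound: 5
The sequence IS bounded

Bounded (-5 ≤ aₙ ≤ 5)


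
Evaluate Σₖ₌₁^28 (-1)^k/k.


S = -1 + 1/2 - 1/3 + 1/4 - 1/5 + 1/6 - 1/7 + 1/8 ± ...
= -0.6756
(Full series converges to -ln(2) ≈ -0.6931)

S_28 = -0.6756


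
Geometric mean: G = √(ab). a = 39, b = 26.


GM = √(39×26) = √1014 = 31.8434

GM = 31.8434


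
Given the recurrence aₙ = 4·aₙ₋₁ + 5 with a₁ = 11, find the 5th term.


Computing step by step:
a_1 = 11
a_2 = 49
a_3 = 201
a_4 = 809
a_5 = 3241


a_5 = 3241


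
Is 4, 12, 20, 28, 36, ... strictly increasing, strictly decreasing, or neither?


Differences: 8, 8, 8, 8
All differences > 0 → strictly INCREASING

Monotonically increasing


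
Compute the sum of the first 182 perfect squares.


n = 182
n(n+1)(2n+1)/6 = 182×183×365/6
= 12156690/6 = 2026115

Σk² = 2026115


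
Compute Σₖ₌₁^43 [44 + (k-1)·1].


aₙ = 44 + (43-1)×1 = 86
Sₙ = n(a₁+aₙ)/2 = 43×(44+86)/2
= 43×130/2 = 2795

S_43 = 2795


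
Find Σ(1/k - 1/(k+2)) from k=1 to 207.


Telescoping with gap 2: two head and two tail terms survive.
= (1 + 1/2) - (1/208 + 1/209)
= 3/2 - 1/208 - 1/209 = 64791/43472

Sum = 64791/43472


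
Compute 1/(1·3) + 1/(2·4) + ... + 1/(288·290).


1/(k(k+2)) = (1/2)·(1/k - 1/(k+2)) (partial fractions)
Telescoping: Σ = (1/2)·(1 + 1/2 - 1/289 - 1/290) = 31284/41905

Sum = 31284/41905


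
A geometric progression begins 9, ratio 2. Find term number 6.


aₙ = a₁·r^(n-1)
= 9×2^5
= 9×32
= 288

a_6 = 288


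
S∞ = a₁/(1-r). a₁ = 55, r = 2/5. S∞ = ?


S∞ = a₁/(1-r) = 55/(1 - 2/5)
= 55/(3/5)
= 275/3

S∞ = 275/3


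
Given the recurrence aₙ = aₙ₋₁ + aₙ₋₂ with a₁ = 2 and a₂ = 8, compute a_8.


Computing iteratively: 2, 8, 10, 18, 28, 46, 74, 120
a_8 = 120

a_8 = 120


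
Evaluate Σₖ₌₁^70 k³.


n(n+1)/2 = 70×71/2 = 2485
Σk³ = 2485² = 6175225

Σk³ = 6175225


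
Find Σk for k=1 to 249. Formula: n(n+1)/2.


n(n+1)/2 = 249×250/2 = 62250/2 = 31125

Σk = 31125


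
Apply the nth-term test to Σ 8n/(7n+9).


lim(n→∞) 8n/(7n+9) = 8/7 = 8/7  (divide numerator and denominator by n)
lim aₙ = 8/7 ≠ 0 → series DIVERGES

Diverges (lim aₙ = 8/7 ≠ 0)


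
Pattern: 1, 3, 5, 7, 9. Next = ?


Pattern: arithmetic (d=2)
Terms: 1, 3, 5, 7, 9
Next term = 11

Next term = 11


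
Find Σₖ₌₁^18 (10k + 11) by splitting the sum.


Σ(10k+11) = 10·Σk + 11·n
= 10·171 + 11·18
= 1710 + 198 = 1908

Σ = 1908


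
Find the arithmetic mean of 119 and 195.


AM = (119 + 195)/2 = 314/2 = 157

AM = 157


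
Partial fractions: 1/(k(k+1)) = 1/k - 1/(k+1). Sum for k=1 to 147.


1/(k(k+1)) = 1/k - 1/(k+1) (partial fractions)
Telescoping: Σ = 1 - 1/148 = 147/148

Sum = 147/148


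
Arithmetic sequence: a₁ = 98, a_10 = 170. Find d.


d = (aₙ - a₁)/(n-1)
= (170 - 98)/(10-1)
= 72/9 = 8

d = 8


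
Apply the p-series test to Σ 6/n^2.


p-series test: Σ c/n^p converges if p > 1, diverges if p ≤ 1 (constant c > 0 doesn't affect convergence).
p = 2
2 > 1 → CONVERGES

Converges (p = 2 > 1)


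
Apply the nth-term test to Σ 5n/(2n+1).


lim(n→∞) 5n/(2n+1) = 5/2 = 5/2  (divide numerator and denominator by n)
lim aₙ = 5/2 ≠ 0 → series DIVERGES

Diverges (lim aₙ = 5/2 ≠ 0)


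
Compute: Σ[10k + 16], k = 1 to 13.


Σ(10k+16) = 10·Σk + 16·n
= 10·91 + 16·13
= 910 + 208 = 1118

Σ = 1118


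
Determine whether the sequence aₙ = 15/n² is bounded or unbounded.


a₁ = 15, a₂ = 15/4, a₃ = 15/9, ...
0 < aₙ ≤ 15 for all n ≥ 1
The sequence IS bounded

Bounded (0 < aₙ ≤ 15)


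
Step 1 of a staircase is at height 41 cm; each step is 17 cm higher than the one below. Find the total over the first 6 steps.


aₙ = 41 + (6-1)×17 = 126
Sₙ = n(a₁+aₙ)/2 = 6×(41+126)/2
= 6×167/2 = 501

S_6 = 501


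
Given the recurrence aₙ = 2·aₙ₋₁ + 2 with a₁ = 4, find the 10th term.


Computing step by step:
a_1 = 4
a_2 = 10
a_3 = 22
a_4 = 46
a_5 = 94
a_6 = 190
a_7 = 382
a_8 = 766
a_9 = 1534
a_10 = 3070


a_10 = 3070


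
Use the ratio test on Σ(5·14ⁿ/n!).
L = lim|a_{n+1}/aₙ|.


aₙ = 5·14^n/n!
a_{n+1}/aₙ = 14^(n+1)/(n+1)! × n!/14^n  (constant 5 cancels)
= 14/(n+1)
L = lim(n→∞) 14/(n+1) = 0
L < 1 → series CONVERGES

Converges (ratio test: L = 0 < 1)


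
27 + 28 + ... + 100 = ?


Σₖ₌27^100 k = Σₖ₌₁^100 k − Σₖ₌₁^26 k
= 100·101/2 − 26·27/2
= 5050 − 351 = 4699

Σk = 4699


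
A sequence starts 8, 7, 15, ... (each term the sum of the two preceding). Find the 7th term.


Computing iteratively: 8, 7, 15, 22, 37, 59, 96
a_7 = 96

a_7 = 96


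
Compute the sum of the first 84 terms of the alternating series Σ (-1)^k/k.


S = -1 + 1/2 - 1/3 + 1/4 - 1/5 + 1/6 - 1/7 + 1/8 ± ...
= -0.6872
(Full series converges to -ln(2) ≈ -0.6931)

S_84 = -0.6872


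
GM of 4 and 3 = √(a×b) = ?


GM = √(4×3) = √12 = 3.4641

GM = 3.4641


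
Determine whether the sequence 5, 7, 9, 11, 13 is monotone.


Differences: 2, 2, 2, 2
All differences > 0 → strictly INCREASING

Monotonically increasing


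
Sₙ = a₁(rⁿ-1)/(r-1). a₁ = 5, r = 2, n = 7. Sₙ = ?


Sₙ = 5×(2^7 - 1)/(2 - 1)
= 5×(128 - 1)/1
= 5×127/1
= 635

S_7 = 635


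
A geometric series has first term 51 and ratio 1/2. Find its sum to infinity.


S∞ = a₁/(1-r) = 51/(1 - 1/2)
= 51/(1/2)
= 102

S∞ = 102


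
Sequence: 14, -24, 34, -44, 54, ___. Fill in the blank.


Pattern: alternating sign, magnitude arithmetic (d=10)
Terms: 14, -24, 34, -44, 54
Next term = -64

Next term = -64


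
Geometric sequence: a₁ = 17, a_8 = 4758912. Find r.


r^(n-1) = aₙ/a₁
r^7 = 4758912/17 = 279936
r = 279936^(1/7)
= 6

r = 6


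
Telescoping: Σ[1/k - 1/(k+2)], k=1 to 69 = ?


Telescoping with gap 2: two head and two tail terms survive.
= (1 + 1/2) - (1/70 + 1/71)
= 3/2 - 1/70 - 1/71 = 3657/2485

Sum = 3657/2485


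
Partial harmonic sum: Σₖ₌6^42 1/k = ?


Σₖ₌6^42 1/k = 1/6 + 1/7 + 1/8 + ... + 1/42
= 5813372297922899/2844937529085600
≈ 2.0434

Sum = 5813372297922899/2844937529085600 ≈ 2.0434


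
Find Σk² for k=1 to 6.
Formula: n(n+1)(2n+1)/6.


n = 6
n(n+1)(2n+1)/6 = 6×7×13/6
= 546/6 = 91

Σk² = 91


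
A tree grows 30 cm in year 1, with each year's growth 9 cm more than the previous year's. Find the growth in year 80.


aₙ = a₁ + (n-1)d
= 30 + (80-1)×9
= 30 + 711
= 741

a_80 = 741


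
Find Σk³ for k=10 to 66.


Σₖ₌10^66 k³ = [66·67/2]² − [9·10/2]²
= 4888521 − 2025 = 4886496

Σk³ = 4886496


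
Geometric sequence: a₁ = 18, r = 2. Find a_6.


aₙ = a₁·r^(n-1)
= 18×2^5
= 18×32
= 576

a_6 = 576


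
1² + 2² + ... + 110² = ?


n = 110
n(n+1)(2n+1)/6 = 110×111×221/6
= 2698410/6 = 449735

Σk² = 449735


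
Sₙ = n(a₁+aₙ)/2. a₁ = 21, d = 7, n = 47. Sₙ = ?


aₙ = 21 + (47-1)×7 = 343
Sₙ = n(a₁+aₙ)/2 = 47×(21+343)/2
= 47×364/2 = 8554

S_47 = 8554


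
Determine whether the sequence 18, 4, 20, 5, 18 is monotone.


Differences: -14, 16, -15, 13
Difference at position 2 is +16 (> 0) but position 1 is -14 (< 0) — sequence both rises and falls
→ NOT monotonic

Not monotonic


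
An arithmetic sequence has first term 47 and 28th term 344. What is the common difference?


d = (aₙ - a₁)/(n-1)
= (344 - 47)/(28-1)
= 297/27 = 11

d = 11


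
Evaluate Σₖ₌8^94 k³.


Σₖ₌8^94 k³ = [94·95/2]² − [7·8/2]²
= 19936225 − 784 = 19935441

Σk³ = 19935441


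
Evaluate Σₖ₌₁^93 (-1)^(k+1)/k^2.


S = 1 - 1/4 + 1/9 - 1/16 + 1/25 - 1/36 + 1/49 - 1/64 ± ...
= 0.8225
(Full series converges to +π²/12 ≈ +0.8225)

S_93 = 0.8225


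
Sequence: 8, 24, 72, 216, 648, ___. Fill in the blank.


Pattern: geometric (r=3)
Terms: 8, 24, 72, 216, 648
Next term = 1944

Next term = 1944


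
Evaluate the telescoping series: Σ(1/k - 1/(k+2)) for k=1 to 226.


Telescoping with gap 2: two head and two tail terms survive.
= (1 + 1/2) - (1/227 + 1/228)
= 3/2 - 1/227 - 1/228 = 77179/51756

Sum = 77179/51756


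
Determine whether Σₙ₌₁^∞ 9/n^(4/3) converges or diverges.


p-series test: Σ c/n^p converges if p > 1, diverges if p ≤ 1 (constant c > 0 doesn't affect convergence).
p = 4/3
4/3 > 1 → CONVERGES

Converges (p = 4/3 > 1)


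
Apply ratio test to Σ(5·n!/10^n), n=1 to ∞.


aₙ = 5·n!/10^n
a_{n+1}/aₙ = (n+1)!/10^(n+1) × 10^n/n!  (constant 5 cancels)
= (n+1)/10
L = lim(n→∞) (n+1)/10 = ∞
L > 1 → series DIVERGES

Diverges (ratio test: L = ∞ > 1)


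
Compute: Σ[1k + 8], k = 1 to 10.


Σ(1k+8) = 1·Σk + 8·n
= 1·55 + 8·10
= 55 + 80 = 135

Σ = 135


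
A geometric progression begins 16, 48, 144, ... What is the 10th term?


aₙ = a₁·r^(n-1)
= 16×3^9
= 16×19683
= 314928

a_10 = 314928


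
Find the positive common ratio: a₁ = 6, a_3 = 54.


r^(n-1) = aₙ/a₁
r^2 = 54/6 = 9
r = 9^(1/2)
= ±3; taking r > 0 gives r = 3

r = 3


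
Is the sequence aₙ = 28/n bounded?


a₁ = 28, a₂ = 28/2, a₃ = 28/3, ...
0 < aₙ ≤ 28 for all n ≥ 1
Lower bound: 0, Upper bound: 28
The sequence IS bounded

Bounded (0 < aₙ ≤ 28)


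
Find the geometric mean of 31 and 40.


GM = √(31×40) = √1240 = 35.2136

GM = 35.2136


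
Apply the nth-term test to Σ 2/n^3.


lim(n→∞) 2/n^3 = 0
lim aₙ = 0 → nth-term test is INCONCLUSIVE
(Need other tests; this is actually a convergent p-series with p=3 > 1)

Inconclusive (lim aₙ = 0; need another test)


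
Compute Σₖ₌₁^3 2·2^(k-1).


Sₙ = 2×(2^3 - 1)/(2 - 1)
= 2×(8 - 1)/1
= 2×7/1
= 14

S_3 = 14


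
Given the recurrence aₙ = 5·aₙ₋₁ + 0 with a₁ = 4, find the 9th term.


Computing step by step:
a_1 = 4
a_2 = 20
a_3 = 100
a_4 = 500
a_5 = 2500
a_6 = 12500
a_7 = 62500
a_8 = 312500
a_9 = 1562500


a_9 = 1562500


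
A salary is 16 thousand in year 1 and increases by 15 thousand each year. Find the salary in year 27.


aₙ = a₁ + (n-1)d
= 16 + (27-1)×15
= 16 + 390
= 406

a_27 = 406


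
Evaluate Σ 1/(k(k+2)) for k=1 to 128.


1/(k(k+2)) = (1/2)·(1/k - 1/(k+2)) (partial fractions)
Telescoping: Σ = (1/2)·(1 + 1/2 - 1/129 - 1/130) = 6224/8385

Sum = 6224/8385


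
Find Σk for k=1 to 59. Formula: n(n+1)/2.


n(n+1)/2 = 59×60/2 = 3540/2 = 1770

Σk = 1770


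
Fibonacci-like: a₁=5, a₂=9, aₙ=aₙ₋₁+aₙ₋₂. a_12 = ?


Computing iteratively: 5, 9, 14, 23, 37, 60, 97, 157, 254, 411, 665, 1076
a_12 = 1076

a_12 = 1076


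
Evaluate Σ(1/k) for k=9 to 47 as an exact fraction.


Σₖ₌9^47 1/k = 1/9 + 1/10 + 1/11 + ... + 1/47
= 761526744551583731543/442720643463713815200
≈ 1.7201

Sum = 761526744551583731543/442720643463713815200 ≈ 1.7201


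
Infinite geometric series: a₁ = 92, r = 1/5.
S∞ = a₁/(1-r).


S∞ = a₁/(1-r) = 92/(1 - 1/5)
= 92/(4/5)
= 115

S∞ = 115


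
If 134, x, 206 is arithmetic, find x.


AM = (134 + 206)/2 = 340/2 = 170

AM = 170


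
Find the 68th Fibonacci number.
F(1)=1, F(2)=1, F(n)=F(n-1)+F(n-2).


Fibonacci sequence: 1, 1, 2, 3, 5, 8, 13, 21, 34, 55, 89, ...
F(68) = 72723460248141

F(68) = 72723460248141


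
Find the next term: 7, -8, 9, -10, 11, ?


Pattern: alternating sign, magnitude arithmetic (d=1)
Terms: 7, -8, 9, -10, 11
Next term = -12

Next term = -12


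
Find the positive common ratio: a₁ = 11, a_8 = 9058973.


r^(n-1) = aₙ/a₁
r^7 = 9058973/11 = 823543
r = 823543^(1/7)
= 7

r = 7


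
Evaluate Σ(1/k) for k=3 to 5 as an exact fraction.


Σₖ₌3^5 1/k = 1/3 + 1/4 + 1/5
= 47/60
≈ 0.7833

Sum = 47/60 ≈ 0.7833


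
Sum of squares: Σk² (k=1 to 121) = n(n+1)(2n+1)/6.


n = 121
n(n+1)(2n+1)/6 = 121×122×243/6
= 3587166/6 = 597861

Σk² = 597861


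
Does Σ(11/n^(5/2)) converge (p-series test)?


p-series test: Σ c/n^p converges if p > 1, diverges if p ≤ 1 (constant c > 0 doesn't affect convergence).
p = 5/2
5/2 > 1 → CONVERGES

Converges (p = 5/2 > 1)


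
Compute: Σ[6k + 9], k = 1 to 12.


Σ(6k+9) = 6·Σk + 9·n
= 6·78 + 9·12
= 468 + 108 = 576

Σ = 576


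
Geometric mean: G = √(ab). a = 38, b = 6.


GM = √(38×6) = √228 = 15.0997

GM = 15.0997


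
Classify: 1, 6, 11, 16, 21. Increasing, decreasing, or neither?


Differences: 5, 5, 5, 5
All differences > 0 → strictly INCREASING

Monotonically increasing


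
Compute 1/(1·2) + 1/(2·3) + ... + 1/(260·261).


1/(k(k+1)) = 1/k - 1/(k+1) (partial fractions)
Telescoping: Σ = 1 - 1/261 = 260/261

Sum = 260/261


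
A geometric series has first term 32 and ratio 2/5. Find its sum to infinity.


S∞ = a₁/(1-r) = 32/(1 - 2/5)
= 32/(3/5)
= 160/3

S∞ = 160/3


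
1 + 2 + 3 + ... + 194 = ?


n(n+1)/2 = 194×195/2 = 37830/2 = 18915

Σk = 18915


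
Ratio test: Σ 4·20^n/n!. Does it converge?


aₙ = 4·20^n/n!
a_{n+1}/aₙ = 20^(n+1)/(n+1)! × n!/20^n  (constant 4 cancels)
= 20/(n+1)
L = lim(n→∞) 20/(n+1) = 0
L < 1 → series CONVERGES

Converges (ratio test: L = 0 < 1)


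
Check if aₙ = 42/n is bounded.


a₁ = 42, a₂ = 42/2, a₃ = 42/3, ...
0 < aₙ ≤ 42 for all n ≥ 1
Lower bound: 0, Upper bound: 42
The sequence IS bounded

Bounded (0 < aₙ ≤ 42)


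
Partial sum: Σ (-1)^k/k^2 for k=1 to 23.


S = -1 + 1/4 - 1/9 + 1/16 - 1/25 + 1/36 - 1/49 + 1/64 ± ...
= -0.8234
(Full series converges to -π²/12 ≈ -0.8225)

S_23 = -0.8234


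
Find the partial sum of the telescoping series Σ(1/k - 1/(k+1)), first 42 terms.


Telescoping: adjacent terms cancel.
= 1/1 - 1/43
= 1 - 1/43 = 42/43

Sum = 42/43


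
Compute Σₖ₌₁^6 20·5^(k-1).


Sₙ = 20×(5^6 - 1)/(5 - 1)
= 20×(15625 - 1)/4
= 20×15624/4
= 78120

S_6 = 78120


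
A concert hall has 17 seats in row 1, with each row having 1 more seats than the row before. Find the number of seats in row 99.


aₙ = a₁ + (n-1)d
= 17 + (99-1)×1
= 17 + 98
= 115

a_99 = 115


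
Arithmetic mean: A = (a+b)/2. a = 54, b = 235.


AM = (54 + 235)/2 = 289/2 = 144.5

AM = 144.5


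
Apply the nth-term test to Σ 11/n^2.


lim(n→∞) 11/n^2 = 0
lim aₙ = 0 → nth-term test is INCONCLUSIVE
(Need other tests; this is actually a convergent p-series with p=2 > 1)

Inconclusive (lim aₙ = 0; need another test)


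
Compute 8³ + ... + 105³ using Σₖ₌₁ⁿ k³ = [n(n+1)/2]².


Σₖ₌8^105 k³ = [105·106/2]² − [7·8/2]²
= 30969225 − 784 = 30968441

Σk³ = 30968441


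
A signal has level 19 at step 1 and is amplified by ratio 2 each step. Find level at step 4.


aₙ = a₁·r^(n-1)
= 19×2^3
= 19×8
= 152

a_4 = 152


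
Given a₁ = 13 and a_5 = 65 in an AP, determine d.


d = (aₙ - a₁)/(n-1)
= (65 - 13)/(5-1)
= 52/4 = 13

d = 13


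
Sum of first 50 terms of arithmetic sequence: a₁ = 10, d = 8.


aₙ = 10 + (50-1)×8 = 402
Sₙ = n(a₁+aₙ)/2 = 50×(10+402)/2
= 50×412/2 = 10300

S_50 = 10300


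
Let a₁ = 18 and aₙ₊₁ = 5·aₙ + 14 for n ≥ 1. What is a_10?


Computing step by step:
a_1 = 18
a_2 = 104
a_3 = 534
a_4 = 2684
a_5 = 13434
a_6 = 67184
a_7 = 335934
a_8 = 1679684
a_9 = 8398434
a_10 = 41992184


a_10 = 41992184


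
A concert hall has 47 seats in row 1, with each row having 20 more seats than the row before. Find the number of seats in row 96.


aₙ = a₁ + (n-1)d
= 47 + (96-1)×20
= 47 + 1900
= 1947

a_96 = 1947


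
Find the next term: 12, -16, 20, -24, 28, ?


Pattern: alternating sign, magnitude arithmetic (d=4)
Terms: 12, -16, 20, -24, 28
Next term = -32

Next term = -32


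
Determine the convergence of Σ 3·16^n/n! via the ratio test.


aₙ = 3·16^n/n!
a_{n+1}/aₙ = 16^(n+1)/(n+1)! × n!/16^n  (constant 3 cancels)
= 16/(n+1)
L = lim(n→∞) 16/(n+1) = 0
L < 1 → series CONVERGES

Converges (ratio test: L = 0 < 1)


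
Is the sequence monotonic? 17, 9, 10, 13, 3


Differences: -8, 1, 3, -10
Difference at position 2 is +1 (> 0) but position 1 is -8 (< 0) — sequence both rises and falls
→ NOT monotonic

Not monotonic


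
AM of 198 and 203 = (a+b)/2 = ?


AM = (198 + 203)/2 = 401/2 = 200.5

AM = 200.5


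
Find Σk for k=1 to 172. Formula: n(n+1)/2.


n(n+1)/2 = 172×173/2 = 29756/2 = 14878

Σk = 14878


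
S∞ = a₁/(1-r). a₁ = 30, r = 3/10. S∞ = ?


S∞ = a₁/(1-r) = 30/(1 - 3/10)
= 30/(7/10)
= 300/7

S∞ = 300/7


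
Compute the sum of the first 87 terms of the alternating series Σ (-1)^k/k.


S = -1 + 1/2 - 1/3 + 1/4 - 1/5 + 1/6 - 1/7 + 1/8 ± ...
= -0.6989
(Full series converges to -ln(2) ≈ -0.6931)

S_87 = -0.6989


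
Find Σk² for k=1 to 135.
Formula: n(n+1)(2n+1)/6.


n = 135
n(n+1)(2n+1)/6 = 135×136×271/6
= 4975560/6 = 829260

Σk² = 829260


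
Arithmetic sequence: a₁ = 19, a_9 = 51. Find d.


d = (aₙ - a₁)/(n-1)
= (51 - 19)/(9-1)
= 32/8 = 4

d = 4


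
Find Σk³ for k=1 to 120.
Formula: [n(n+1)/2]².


n(n+1)/2 = 120×121/2 = 7260
Σk³ = 7260² = 52707600

Σk³ = 52707600


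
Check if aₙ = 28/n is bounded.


a₁ = 28, a₂ = 28/2, a₃ = 28/3, ...
0 < aₙ ≤ 28 for all n ≥ 1
Lower bound: 0, Upper bound: 28
The sequence IS bounded

Bounded (0 < aₙ ≤ 28)


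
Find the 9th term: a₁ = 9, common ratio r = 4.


aₙ = a₁·r^(n-1)
= 9×4^8
= 9×65536
= 589824

a_9 = 589824


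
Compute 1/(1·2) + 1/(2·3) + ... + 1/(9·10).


1/(k(k+1)) = 1/k - 1/(k+1) (partial fractions)
Telescoping: Σ = 1 - 1/10 = 9/10

Sum = 9/10


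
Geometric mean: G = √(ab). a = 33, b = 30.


GM = √(33×30) = √990 = 31.4643

GM = 31.4643


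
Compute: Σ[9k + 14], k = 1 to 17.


Σ(9k+14) = 9·Σk + 14·n
= 9·153 + 14·17
= 1377 + 238 = 1615

Σ = 1615


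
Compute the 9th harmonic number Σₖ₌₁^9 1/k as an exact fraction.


H_9 = 1/1 + 1/2 + 1/3 + 1/4 + 1/5 + 1/6 + 1/7 + 1/8 + 1/9
= 7129/2520
≈ 2.829

H_9 = 7129/2520 ≈ 2.829


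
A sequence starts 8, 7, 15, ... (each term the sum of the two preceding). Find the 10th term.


Computing iteratively: 8, 7, 15, 22, 37, 59, 96, 155, 251, 406
a_10 = 406

a_10 = 406


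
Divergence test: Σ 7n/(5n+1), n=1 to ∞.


lim(n→∞) 7n/(5n+1) = 7/5 = 7/5  (divide numerator and denominator by n)
lim aₙ = 7/5 ≠ 0 → series DIVERGES

Diverges (lim aₙ = 7/5 ≠ 0)


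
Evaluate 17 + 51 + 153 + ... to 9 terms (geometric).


Sₙ = 17×(3^9 - 1)/(3 - 1)
= 17×(19683 - 1)/2
= 17×19682/2
= 167297

S_9 = 167297


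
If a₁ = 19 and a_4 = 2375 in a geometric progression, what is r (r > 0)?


r^(n-1) = aₙ/a₁
r^3 = 2375/19 = 125
r = 125^(1/3)
= 5

r = 5


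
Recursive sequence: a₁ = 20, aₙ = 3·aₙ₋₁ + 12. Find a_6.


Computing step by step:
a_1 = 20
a_2 = 72
a_3 = 228
a_4 = 696
a_5 = 2100
a_6 = 6312


a_6 = 6312


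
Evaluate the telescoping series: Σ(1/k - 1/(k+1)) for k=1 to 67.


Telescoping: adjacent terms cancel.
= 1/1 - 1/68
= 1 - 1/68 = 67/68

Sum = 67/68


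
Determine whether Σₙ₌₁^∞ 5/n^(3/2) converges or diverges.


p-series test: Σ c/n^p converges if p > 1, diverges if p ≤ 1 (constant c > 0 doesn't affect convergence).
p = 3/2
3/2 > 1 → CONVERGES

Converges (p = 3/2 > 1)


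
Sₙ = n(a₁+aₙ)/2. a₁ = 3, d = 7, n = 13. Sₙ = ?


aₙ = 3 + (13-1)×7 = 87
Sₙ = n(a₁+aₙ)/2 = 13×(3+87)/2
= 13×90/2 = 585

S_13 = 585


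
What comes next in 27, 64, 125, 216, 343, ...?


Pattern: perfect cubes: n³
Terms: 27, 64, 125, 216, 343
Next term = 512

Next term = 512


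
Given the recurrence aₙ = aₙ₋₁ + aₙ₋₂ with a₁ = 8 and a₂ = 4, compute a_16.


Computing iteratively: 8, 4, 12, 16, 28, 44, 72, 116, 188, 304, 492, 796, ...
a_16 = 5456

a_16 = 5456


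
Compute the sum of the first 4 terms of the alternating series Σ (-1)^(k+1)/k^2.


S = 1 - 1/4 + 1/9 - 1/16
= 0.7986
(Full series converges to +π²/12 ≈ +0.8225)

S_4 = 0.7986


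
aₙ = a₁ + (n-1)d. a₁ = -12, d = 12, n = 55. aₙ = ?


aₙ = a₁ + (n-1)d
= -12 + (55-1)×12
= -12 + 648
= 636

a_55 = 636


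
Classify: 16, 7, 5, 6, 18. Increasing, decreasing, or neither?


Differences: -9, -2, 1, 12
Difference at position 3 is +1 (> 0) but position 1 is -9 (< 0) — sequence both rises and falls
→ NOT monotonic

Not monotonic


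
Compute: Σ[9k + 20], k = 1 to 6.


Σ(9k+20) = 9·Σk + 20·n
= 9·21 + 20·6
= 189 + 120 = 309

Σ = 309


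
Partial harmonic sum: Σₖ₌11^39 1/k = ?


Σₖ₌11^39 1/k = 1/11 + 1/12 + 1/13 + ... + 1/39
= 91910549166739/69388720221600
≈ 1.3246

Sum = 91910549166739/69388720221600 ≈ 1.3246


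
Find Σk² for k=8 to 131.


Σₖ₌8^131 k² = Σₖ₌₁^131 k² − Σₖ₌₁^7 k²
= 131·132·263/6 − 7·8·15/6
= 757966 − 140 = 757826

Σk² = 757826


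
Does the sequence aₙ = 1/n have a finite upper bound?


a₁ = 1, a₂ = 1/2, a₃ = 1/3, ...
0 < aₙ ≤ 1 for all n ≥ 1
Lower bound: 0, Upper bound: 1
The sequence IS bounded

Bounded (0 < aₙ ≤ 1)


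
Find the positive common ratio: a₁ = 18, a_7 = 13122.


r^(n-1) = aₙ/a₁
r^6 = 13122/18 = 729
r = 729^(1/6)
= ±3; taking r > 0 gives r = 3

r = 3


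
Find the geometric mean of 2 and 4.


GM = √(2×4) = √8 = 2.8284

GM = 2.8284


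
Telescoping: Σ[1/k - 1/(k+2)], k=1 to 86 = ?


Telescoping with gap 2: two head and two tail terms survive.
= (1 + 1/2) - (1/87 + 1/88)
= 3/2 - 1/87 - 1/88 = 11309/7656

Sum = 11309/7656


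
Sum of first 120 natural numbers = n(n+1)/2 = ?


n(n+1)/2 = 120×121/2 = 14520/2 = 7260

Σk = 7260


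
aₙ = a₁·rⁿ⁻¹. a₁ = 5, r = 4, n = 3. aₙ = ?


aₙ = a₁·r^(n-1)
= 5×4^2
= 5×16
= 80

a_3 = 80


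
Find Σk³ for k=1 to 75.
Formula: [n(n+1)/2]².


n(n+1)/2 = 75×76/2 = 2850
Σk³ = 2850² = 8122500

Σk³ = 8122500


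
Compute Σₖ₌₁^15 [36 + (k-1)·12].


aₙ = 36 + (15-1)×12 = 204
Sₙ = n(a₁+aₙ)/2 = 15×(36+204)/2
= 15×240/2 = 1800

S_15 = 1800


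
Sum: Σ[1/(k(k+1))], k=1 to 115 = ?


1/(k(k+1)) = 1/k - 1/(k+1) (partial fractions)
Telescoping: Σ = 1 - 1/116 = 115/116

Sum = 115/116
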